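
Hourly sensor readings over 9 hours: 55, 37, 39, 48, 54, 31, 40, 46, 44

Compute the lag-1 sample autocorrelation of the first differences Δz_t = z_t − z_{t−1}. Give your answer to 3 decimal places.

First differences Δz: -18, 2, 9, 6, -23, 9, 6, -2
Mean of differences = -1.3750
Numerator Σ(Δz_t−Δz̄)(Δz_{t+1}−Δz̄) = -256.5156
Denominator Σ(Δz_t−Δz̄)² = 1079.8750
r_1(Δz) = -256.5156 / 1079.8750 = -0.238

-0.238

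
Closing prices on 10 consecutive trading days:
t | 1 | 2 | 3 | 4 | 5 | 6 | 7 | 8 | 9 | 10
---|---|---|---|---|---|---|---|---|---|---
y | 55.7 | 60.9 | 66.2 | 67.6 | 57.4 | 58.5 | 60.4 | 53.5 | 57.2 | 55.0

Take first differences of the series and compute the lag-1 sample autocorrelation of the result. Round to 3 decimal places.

First differences Δy: 5.2, 5.3, 1.4, -10.2, 1.1, 1.9, -6.9, 3.7, -2.2
Mean of differences = -0.0778
Numerator Σ(Δy_t−Δȳ)(Δy_{t+1}−Δȳ) = -35.5038
Denominator Σ(Δy_t−Δȳ)² = 232.0356
r_1(Δy) = -35.5038 / 232.0356 = -0.153

-0.153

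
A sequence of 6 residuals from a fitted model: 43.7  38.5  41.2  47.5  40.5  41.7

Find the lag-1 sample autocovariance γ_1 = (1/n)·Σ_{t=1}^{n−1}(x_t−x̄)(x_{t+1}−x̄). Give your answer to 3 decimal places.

-2.555

Mean x̄ = (43.7 + 38.5 + 41.2 + 47.5 + 40.5 + 41.7)/6 = 42.1833
Σ_{t=1}^{5}(x_t−x̄)(x_{t+1}−x̄) = -15.3286
γ_1 = -15.3286 / 6 = -2.555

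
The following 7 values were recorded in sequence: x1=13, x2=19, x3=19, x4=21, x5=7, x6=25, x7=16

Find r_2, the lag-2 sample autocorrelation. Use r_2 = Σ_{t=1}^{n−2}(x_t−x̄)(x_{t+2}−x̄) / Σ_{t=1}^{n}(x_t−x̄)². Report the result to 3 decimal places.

0.110

Mean x̄ = (13 + 19 + 19 + 21 + 7 + 25 + 16)/7 = 17.1429
Deviations from mean: -4.1429, 1.8571, 1.8571, 3.8571, -10.1429, 7.8571, -1.1429
Σ(x_t−x̄)(x_{t+2}−x̄) = (-7.6939) + (7.1633) + (-18.8367) + (30.3061) + (11.5918) = 22.5306
Denominator Σ(x_t−x̄)² = 204.8571
r_2 = 22.5306 / 204.8571 = 0.110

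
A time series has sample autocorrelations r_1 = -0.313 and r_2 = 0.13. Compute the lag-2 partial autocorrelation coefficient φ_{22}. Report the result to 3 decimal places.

φ_{22} = (r_2 − r_1²) / (1 − r_1²)
r_1² = (-0.313)² = 0.097969
Numerator = 0.13 − 0.0980 = 0.0320; denominator = 1 − 0.0980 = 0.9020
φ_{22} = 0.0320 / 0.9020 = 0.036

0.036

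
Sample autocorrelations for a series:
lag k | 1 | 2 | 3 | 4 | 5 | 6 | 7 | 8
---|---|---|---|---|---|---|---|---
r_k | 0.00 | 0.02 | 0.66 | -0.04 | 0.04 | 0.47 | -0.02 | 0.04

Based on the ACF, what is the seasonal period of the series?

3

The largest autocorrelation is r_3 = 0.66, with a weaker echo at lag 6 (0.47); the remaining lags stay at or below 0.04.
The dominant spike at lag 3 indicates a seasonal period of 3.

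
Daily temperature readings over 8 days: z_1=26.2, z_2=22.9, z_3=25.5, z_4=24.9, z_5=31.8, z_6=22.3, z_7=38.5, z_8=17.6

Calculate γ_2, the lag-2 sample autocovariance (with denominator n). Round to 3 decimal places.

Mean z̄ = (26.2 + 22.9 + 25.5 + 24.9 + 31.8 + 22.3 + 38.5 + 17.6)/8 = 26.2125
Deviations: -0.0125, -3.3125, -0.7125, -1.3125, 5.5875, -3.9125, 12.2875, -8.6125
Σ_{t=1}^{6}(z_t−z̄)(z_{t+2}−z̄) = 107.8634
γ_2 = 107.8634 / 8 = 13.483

13.483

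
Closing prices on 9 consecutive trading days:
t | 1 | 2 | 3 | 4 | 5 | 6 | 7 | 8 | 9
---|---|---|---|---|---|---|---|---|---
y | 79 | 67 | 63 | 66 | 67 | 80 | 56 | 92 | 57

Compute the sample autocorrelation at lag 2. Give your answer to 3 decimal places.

Mean ȳ = (79 + 67 + 63 + 66 + 67 + 80 + 56 + 92 + 57)/9 = 69.6667
Numerator Σ_{t=1}^{7}(y_t−ȳ)(y_{t+2}−ȳ) = 367.7778
Denominator Σ(y_t−ȳ)² = 1112.0000
r_2 = 367.7778 / 1112.0000 = 0.331

0.331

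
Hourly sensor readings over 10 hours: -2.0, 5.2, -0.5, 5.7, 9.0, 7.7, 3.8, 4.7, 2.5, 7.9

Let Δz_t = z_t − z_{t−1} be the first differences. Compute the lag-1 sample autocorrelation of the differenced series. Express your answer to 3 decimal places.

First differences Δz: 7.2, -5.7, 6.2, 3.3, -1.3, -3.9, 0.9, -2.2, 5.4
Mean of differences = 1.1000
Numerator Σ(Δz_t−Δz̄)(Δz_{t+1}−Δz̄) = -70.7500
Denominator Σ(Δz_t−Δz̄)² = 174.4800
r_1(Δz) = -70.7500 / 174.4800 = -0.405

-0.405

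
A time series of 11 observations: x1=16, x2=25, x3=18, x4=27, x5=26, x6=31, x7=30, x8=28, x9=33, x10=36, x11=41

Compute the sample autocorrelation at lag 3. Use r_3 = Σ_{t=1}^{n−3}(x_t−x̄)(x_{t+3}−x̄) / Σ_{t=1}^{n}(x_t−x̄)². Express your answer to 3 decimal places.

0.031

Mean x̄ = (16 + 25 + 18 + 27 + 26 + 31 + 30 + 28 + 33 + 36 + 41)/11 = 28.2727
Numerator Σ_{t=1}^{8}(x_t−x̄)(x_{t+3}−x̄) = 16.2314
Denominator Σ(x_t−x̄)² = 528.1818
r_3 = 16.2314 / 528.1818 = 0.031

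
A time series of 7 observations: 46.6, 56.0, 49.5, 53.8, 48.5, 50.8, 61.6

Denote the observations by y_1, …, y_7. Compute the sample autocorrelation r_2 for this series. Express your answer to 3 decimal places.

Mean ȳ = (46.6 + 56.0 + 49.5 + 53.8 + 48.5 + 50.8 + 61.6)/7 = 52.4000
Σ(y_t−ȳ)(y_{t+2}−ȳ) = (16.8200) + (5.0400) + (11.3100) + (-2.2400) + (-35.8800) = -4.9500
Denominator Σ(y_t−ȳ)² = 159.3800
r_2 = -4.9500 / 159.3800 = -0.031

-0.031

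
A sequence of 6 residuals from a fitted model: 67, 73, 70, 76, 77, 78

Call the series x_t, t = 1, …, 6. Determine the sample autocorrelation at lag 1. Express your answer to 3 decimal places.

Mean x̄ = (67 + 73 + 70 + 76 + 77 + 78)/6 = 73.5000
Σ(x_t−x̄)(x_{t+1}−x̄) = (3.2500) + (1.7500) + (-8.7500) + (8.7500) + (15.7500) = 20.7500
Denominator Σ(x_t−x̄)² = 93.5000
r_1 = 20.7500 / 93.5000 = 0.222

0.222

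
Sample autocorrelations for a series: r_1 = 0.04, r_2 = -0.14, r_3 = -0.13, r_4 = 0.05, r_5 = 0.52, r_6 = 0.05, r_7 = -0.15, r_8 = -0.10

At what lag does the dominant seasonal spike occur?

5

The largest autocorrelation is r_5 = 0.52; the remaining lags stay at or below 0.05.
The dominant spike at lag 5 indicates a seasonal period of 5.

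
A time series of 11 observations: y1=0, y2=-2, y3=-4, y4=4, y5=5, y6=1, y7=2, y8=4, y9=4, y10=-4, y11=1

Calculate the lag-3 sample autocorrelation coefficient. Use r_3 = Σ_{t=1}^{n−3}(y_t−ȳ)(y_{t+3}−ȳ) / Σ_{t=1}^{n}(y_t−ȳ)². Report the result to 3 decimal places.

Mean ȳ = (0 − 2 − 4 + 4 + 5 + 1 + 2 + 4 + 4 − 4 + 1)/11 = 1.0000
Numerator Σ_{t=1}^{8}(y_t−ȳ)(y_{t+3}−ȳ) = -5.0000
Denominator Σ(y_t−ȳ)² = 104.0000
r_3 = -5.0000 / 104.0000 = -0.048

-0.048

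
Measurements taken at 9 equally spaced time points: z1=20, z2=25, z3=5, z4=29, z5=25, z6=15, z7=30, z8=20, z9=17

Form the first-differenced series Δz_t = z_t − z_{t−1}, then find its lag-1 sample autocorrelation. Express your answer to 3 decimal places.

-0.626

First differences Δz: 5, -20, 24, -4, -10, 15, -10, -3
Mean of differences = -0.3750
Numerator Σ(Δz_t−Δz̄)(Δz_{t+1}−Δz̄) = -908.0156
Denominator Σ(Δz_t−Δz̄)² = 1449.8750
r_1(Δz) = -908.0156 / 1449.8750 = -0.626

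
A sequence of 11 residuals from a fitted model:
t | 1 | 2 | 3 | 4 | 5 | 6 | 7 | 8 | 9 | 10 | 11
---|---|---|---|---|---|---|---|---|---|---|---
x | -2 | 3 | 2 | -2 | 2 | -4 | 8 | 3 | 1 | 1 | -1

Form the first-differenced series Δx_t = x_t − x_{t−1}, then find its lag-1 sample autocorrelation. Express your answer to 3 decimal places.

-0.601

First differences Δx: 5, -1, -4, 4, -6, 12, -5, -2, 0, -2
Mean of differences = 0.1000
Numerator Σ(Δx_t−Δx̄)(Δx_{t+1}−Δx̄) = -162.8100
Denominator Σ(Δx_t−Δx̄)² = 270.9000
r_1(Δx) = -162.8100 / 270.9000 = -0.601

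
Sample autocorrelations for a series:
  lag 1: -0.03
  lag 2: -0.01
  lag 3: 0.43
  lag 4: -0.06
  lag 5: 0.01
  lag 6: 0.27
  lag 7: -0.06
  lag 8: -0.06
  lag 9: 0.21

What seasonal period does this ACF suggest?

The largest autocorrelation is r_3 = 0.43, with weaker echoes at lags 6 (0.27) and 9 (0.21); the remaining lags stay at or below 0.01.
The dominant spike at lag 3 indicates a seasonal period of 3.

3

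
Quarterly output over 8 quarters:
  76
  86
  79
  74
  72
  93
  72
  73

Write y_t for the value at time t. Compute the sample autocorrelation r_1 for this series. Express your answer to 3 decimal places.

-0.342

Mean ȳ = (76 + 86 + 79 + 74 + 72 + 93 + 72 + 73)/8 = 78.1250
Deviations from mean: -2.1250, 7.8750, 0.8750, -4.1250, -6.1250, 14.8750, -6.1250, -5.1250
Numerator Σ_{t=1}^{7}(y_t−ȳ)(y_{t+1}−ȳ) = -139.0156
Denominator Σ(y_t−ȳ)² = 406.8750
r_1 = -139.0156 / 406.8750 = -0.342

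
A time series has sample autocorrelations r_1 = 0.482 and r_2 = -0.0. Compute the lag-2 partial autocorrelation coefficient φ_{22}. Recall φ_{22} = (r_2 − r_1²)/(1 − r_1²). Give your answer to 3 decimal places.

-0.303

φ_{22} = (r_2 − r_1²) / (1 − r_1²)
r_1² = (0.482)² = 0.232324
Numerator = -0.0 − 0.2323 = -0.2323; denominator = 1 − 0.2323 = 0.7677
φ_{22} = -0.2323 / 0.7677 = -0.303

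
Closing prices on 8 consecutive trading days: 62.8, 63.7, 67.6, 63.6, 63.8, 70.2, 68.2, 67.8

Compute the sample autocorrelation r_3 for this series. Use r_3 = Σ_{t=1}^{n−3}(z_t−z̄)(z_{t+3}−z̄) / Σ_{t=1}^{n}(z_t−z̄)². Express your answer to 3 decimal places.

Mean z̄ = (62.8 + 63.7 + 67.6 + 63.6 + 63.8 + 70.2 + 68.2 + 67.8)/8 = 65.9625
Numerator Σ_{t=1}^{5}(z_t−z̄)(z_{t+3}−z̄) = 10.0433
Denominator Σ(z_t−z̄)² = 54.3988
r_3 = 10.0433 / 54.3988 = 0.185

0.185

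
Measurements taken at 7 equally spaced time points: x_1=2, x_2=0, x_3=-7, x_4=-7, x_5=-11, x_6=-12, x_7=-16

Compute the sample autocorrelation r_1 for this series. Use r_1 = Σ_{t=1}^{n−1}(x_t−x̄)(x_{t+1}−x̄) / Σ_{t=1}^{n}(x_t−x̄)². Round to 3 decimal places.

0.506

Mean x̄ = (2 + 0 − 7 − 7 − 11 − 12 − 16)/7 = -7.2857
Deviations from mean: 9.2857, 7.2857, 0.2857, 0.2857, -3.7143, -4.7143, -8.7143
Σ(x_t−x̄)(x_{t+1}−x̄) = (67.6531) + (2.0816) + (0.0816) + (-1.0612) + (17.5102) + (41.0816) = 127.3469
Denominator Σ(x_t−x̄)² = 251.4286
r_1 = 127.3469 / 251.4286 = 0.506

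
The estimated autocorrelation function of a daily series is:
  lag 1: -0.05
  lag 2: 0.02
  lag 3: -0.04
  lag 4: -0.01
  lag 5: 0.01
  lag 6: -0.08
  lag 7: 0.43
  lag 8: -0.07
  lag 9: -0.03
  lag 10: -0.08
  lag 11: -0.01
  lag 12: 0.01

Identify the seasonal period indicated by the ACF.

7

The largest autocorrelation is r_7 = 0.43; the remaining lags stay at or below 0.02.
The dominant spike at lag 7 indicates a seasonal period of 7.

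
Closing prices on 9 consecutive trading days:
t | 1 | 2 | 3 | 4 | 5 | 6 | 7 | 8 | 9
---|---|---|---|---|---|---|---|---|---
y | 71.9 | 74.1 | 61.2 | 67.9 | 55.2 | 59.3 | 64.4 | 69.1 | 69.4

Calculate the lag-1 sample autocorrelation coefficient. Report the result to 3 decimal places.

0.212

Mean ȳ = (71.9 + 74.1 + 61.2 + 67.9 + 55.2 + 59.3 + 64.4 + 69.1 + 69.4)/9 = 65.8333
Numerator Σ_{t=1}^{8}(y_t−ȳ)(y_{t+1}−ȳ) = 66.1022
Denominator Σ(y_t−ȳ)² = 312.0800
r_1 = 66.1022 / 312.0800 = 0.212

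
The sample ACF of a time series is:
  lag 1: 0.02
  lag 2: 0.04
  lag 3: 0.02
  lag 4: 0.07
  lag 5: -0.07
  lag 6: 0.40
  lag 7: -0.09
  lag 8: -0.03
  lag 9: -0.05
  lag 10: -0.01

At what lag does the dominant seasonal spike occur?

6

The largest autocorrelation is r_6 = 0.40; the remaining lags stay at or below 0.07.
The dominant spike at lag 6 indicates a seasonal period of 6.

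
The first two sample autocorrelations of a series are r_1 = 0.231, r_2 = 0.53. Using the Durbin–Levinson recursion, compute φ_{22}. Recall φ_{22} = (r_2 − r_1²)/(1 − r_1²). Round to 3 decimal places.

φ_{22} = (r_2 − r_1²) / (1 − r_1²)
r_1² = (0.231)² = 0.053361
Numerator = 0.53 − 0.0534 = 0.4766; denominator = 1 − 0.0534 = 0.9466
φ_{22} = 0.4766 / 0.9466 = 0.504

0.504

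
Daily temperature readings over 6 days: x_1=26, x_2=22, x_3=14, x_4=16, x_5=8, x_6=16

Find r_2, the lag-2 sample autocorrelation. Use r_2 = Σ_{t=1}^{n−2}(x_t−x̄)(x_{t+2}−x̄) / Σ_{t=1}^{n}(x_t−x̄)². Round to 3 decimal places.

Mean x̄ = (26 + 22 + 14 + 16 + 8 + 16)/6 = 17.0000
Deviations from mean: 9.0000, 5.0000, -3.0000, -1.0000, -9.0000, -1.0000
Σ(x_t−x̄)(x_{t+2}−x̄) = (-27.0000) + (-5.0000) + (27.0000) + (1.0000) = -4.0000
Denominator Σ(x_t−x̄)² = 198.0000
r_2 = -4.0000 / 198.0000 = -0.020

-0.020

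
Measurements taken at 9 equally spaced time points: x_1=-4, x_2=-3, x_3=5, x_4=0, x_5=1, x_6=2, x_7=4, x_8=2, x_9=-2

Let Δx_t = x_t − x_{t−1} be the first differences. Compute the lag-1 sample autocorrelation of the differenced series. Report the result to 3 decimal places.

First differences Δx: 1, 8, -5, 1, 1, 2, -2, -4
Mean of differences = 0.2500
Numerator Σ(Δx_t−Δx̄)(Δx_{t+1}−Δx̄) = -31.3125
Denominator Σ(Δx_t−Δx̄)² = 115.5000
r_1(Δx) = -31.3125 / 115.5000 = -0.271

-0.271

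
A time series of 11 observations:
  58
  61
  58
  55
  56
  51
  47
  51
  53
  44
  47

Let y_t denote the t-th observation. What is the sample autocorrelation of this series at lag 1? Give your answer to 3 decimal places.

Mean ȳ = (58 + 61 + 58 + 55 + 56 + 51 + 47 + 51 + 53 + 44 + 47)/11 = 52.8182
Numerator Σ_{t=1}^{10}(y_t−ȳ)(y_{t+1}−ȳ) = 167.7851
Denominator Σ(y_t−ȳ)² = 287.6364
r_1 = 167.7851 / 287.6364 = 0.583

0.583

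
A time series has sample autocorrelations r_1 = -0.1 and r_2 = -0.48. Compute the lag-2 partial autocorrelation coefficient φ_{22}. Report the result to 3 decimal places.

-0.495

φ_{22} = (r_2 − r_1²) / (1 − r_1²)
r_1² = (-0.1)² = 0.01
Numerator = -0.48 − 0.0100 = -0.4900; denominator = 1 − 0.0100 = 0.9900
φ_{22} = -0.4900 / 0.9900 = -0.495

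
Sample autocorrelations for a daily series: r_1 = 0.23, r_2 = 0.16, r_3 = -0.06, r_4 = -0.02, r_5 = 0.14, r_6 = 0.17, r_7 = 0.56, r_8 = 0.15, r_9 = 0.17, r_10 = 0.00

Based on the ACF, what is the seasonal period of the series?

7

The largest autocorrelation is r_7 = 0.56; the remaining lags stay at or below 0.23. The elevated value at lag 1 (0.23), dropping to 0.16 at lag 2, reflects decaying short-term dependence rather than seasonality.
The dominant spike at lag 7 indicates a seasonal period of 7.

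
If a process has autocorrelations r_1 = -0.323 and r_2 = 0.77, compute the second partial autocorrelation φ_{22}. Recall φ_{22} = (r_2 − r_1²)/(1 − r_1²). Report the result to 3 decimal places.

0.743

φ_{22} = (r_2 − r_1²) / (1 − r_1²)
r_1² = (-0.323)² = 0.104329
Numerator = 0.77 − 0.1043 = 0.6657; denominator = 1 − 0.1043 = 0.8957
φ_{22} = 0.6657 / 0.8957 = 0.743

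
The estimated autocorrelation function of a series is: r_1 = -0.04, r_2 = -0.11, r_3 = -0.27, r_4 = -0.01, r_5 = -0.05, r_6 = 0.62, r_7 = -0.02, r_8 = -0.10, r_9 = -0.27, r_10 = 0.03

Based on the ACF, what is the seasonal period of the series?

6

The largest autocorrelation is r_6 = 0.62; the remaining lags stay at or below 0.03.
The dominant spike at lag 6 indicates a seasonal period of 6.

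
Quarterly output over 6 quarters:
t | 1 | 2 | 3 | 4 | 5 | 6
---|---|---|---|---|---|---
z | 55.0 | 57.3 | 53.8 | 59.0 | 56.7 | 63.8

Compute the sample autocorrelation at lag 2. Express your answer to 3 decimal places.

Mean z̄ = (55.0 + 57.3 + 53.8 + 59.0 + 56.7 + 63.8)/6 = 57.6000
Deviations from mean: -2.6000, -0.3000, -3.8000, 1.4000, -0.9000, 6.2000
Σ(z_t−z̄)(z_{t+2}−z̄) = (9.8800) + (-0.4200) + (3.4200) + (8.6800) = 21.5600
Denominator Σ(z_t−z̄)² = 62.5000
r_2 = 21.5600 / 62.5000 = 0.345

0.345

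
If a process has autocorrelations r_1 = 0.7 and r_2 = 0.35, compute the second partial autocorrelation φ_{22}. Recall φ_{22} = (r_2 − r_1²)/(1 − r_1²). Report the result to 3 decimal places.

φ_{22} = (r_2 − r_1²) / (1 − r_1²)
r_1² = (0.7)² = 0.49
Numerator = 0.35 − 0.4900 = -0.1400; denominator = 1 − 0.4900 = 0.5100
φ_{22} = -0.1400 / 0.5100 = -0.275

-0.275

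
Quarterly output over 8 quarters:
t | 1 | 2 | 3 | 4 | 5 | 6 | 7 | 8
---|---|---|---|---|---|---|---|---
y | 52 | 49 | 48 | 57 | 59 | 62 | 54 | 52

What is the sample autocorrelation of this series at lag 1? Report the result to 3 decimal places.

Mean ȳ = (52 + 49 + 48 + 57 + 59 + 62 + 54 + 52)/8 = 54.1250
Σ(y_t−ȳ)(y_{t+1}−ȳ) = (10.8906) + (31.3906) + (-17.6094) + (14.0156) + (38.3906) + (-0.9844) + (0.2656) = 76.3594
Denominator Σ(y_t−ȳ)² = 166.8750
r_1 = 76.3594 / 166.8750 = 0.458

0.458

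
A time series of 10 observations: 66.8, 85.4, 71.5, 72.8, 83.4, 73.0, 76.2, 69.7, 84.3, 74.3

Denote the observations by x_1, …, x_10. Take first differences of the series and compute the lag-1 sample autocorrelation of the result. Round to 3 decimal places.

-0.596

First differences Δx: 18.6, -13.9, 1.3, 10.6, -10.4, 3.2, -6.5, 14.6, -10.0
Mean of differences = 0.8333
Numerator Σ(Δx_t−Δx̄)(Δx_{t+1}−Δx̄) = -667.8278
Denominator Σ(Δx_t−Δx̄)² = 1120.7800
r_1(Δx) = -667.8278 / 1120.7800 = -0.596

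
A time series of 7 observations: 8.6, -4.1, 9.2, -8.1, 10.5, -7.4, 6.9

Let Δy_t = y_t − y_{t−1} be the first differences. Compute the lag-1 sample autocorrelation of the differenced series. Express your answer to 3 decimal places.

-0.869

First differences Δy: -12.7, 13.3, -17.3, 18.6, -17.9, 14.3
Mean of differences = -0.2833
Numerator Σ(Δy_t−Δȳ)(Δy_{t+1}−Δȳ) = -1310.7053
Denominator Σ(Δy_t−Δȳ)² = 1507.8483
r_1(Δy) = -1310.7053 / 1507.8483 = -0.869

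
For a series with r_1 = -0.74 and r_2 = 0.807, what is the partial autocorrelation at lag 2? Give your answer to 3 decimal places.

0.573

φ_{22} = (r_2 − r_1²) / (1 − r_1²)
r_1² = (-0.74)² = 0.5476
Numerator = 0.807 − 0.5476 = 0.2594; denominator = 1 − 0.5476 = 0.4524
φ_{22} = 0.2594 / 0.4524 = 0.573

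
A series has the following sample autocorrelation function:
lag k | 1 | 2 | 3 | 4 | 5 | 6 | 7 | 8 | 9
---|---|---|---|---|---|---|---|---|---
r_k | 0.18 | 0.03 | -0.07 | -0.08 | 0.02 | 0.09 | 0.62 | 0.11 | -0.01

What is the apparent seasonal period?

7

The largest autocorrelation is r_7 = 0.62; the remaining lags stay at or below 0.18.
The dominant spike at lag 7 indicates a seasonal period of 7.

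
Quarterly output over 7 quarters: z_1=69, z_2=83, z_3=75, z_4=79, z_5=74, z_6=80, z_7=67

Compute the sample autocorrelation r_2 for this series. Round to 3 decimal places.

0.287

Mean z̄ = (69 + 83 + 75 + 79 + 74 + 80 + 67)/7 = 75.2857
Deviations from mean: -6.2857, 7.7143, -0.2857, 3.7143, -1.2857, 4.7143, -8.2857
Numerator Σ_{t=1}^{5}(z_t−z̄)(z_{t+2}−z̄) = 58.9796
Denominator Σ(z_t−z̄)² = 205.4286
r_2 = 58.9796 / 205.4286 = 0.287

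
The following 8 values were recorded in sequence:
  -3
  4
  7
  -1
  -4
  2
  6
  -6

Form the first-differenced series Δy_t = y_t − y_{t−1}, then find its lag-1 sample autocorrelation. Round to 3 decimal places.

-0.062

First differences Δy: 7, 3, -8, -3, 6, 4, -12
Mean of differences = -0.4286
Numerator Σ(Δy_t−Δȳ)(Δy_{t+1}−Δȳ) = -20.3265
Denominator Σ(Δy_t−Δȳ)² = 325.7143
r_1(Δy) = -20.3265 / 325.7143 = -0.062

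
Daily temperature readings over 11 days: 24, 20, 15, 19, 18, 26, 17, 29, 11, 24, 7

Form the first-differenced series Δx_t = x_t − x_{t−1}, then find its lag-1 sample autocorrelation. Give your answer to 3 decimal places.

-0.781

First differences Δx: -4, -5, 4, -1, 8, -9, 12, -18, 13, -17
Mean of differences = -1.7000
Numerator Σ(Δx_t−Δx̄)(Δx_{t+1}−Δx̄) = -859.0900
Denominator Σ(Δx_t−Δx̄)² = 1100.1000
r_1(Δx) = -859.0900 / 1100.1000 = -0.781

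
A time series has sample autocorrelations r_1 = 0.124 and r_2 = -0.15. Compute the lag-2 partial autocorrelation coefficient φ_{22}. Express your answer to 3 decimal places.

φ_{22} = (r_2 − r_1²) / (1 − r_1²)
r_1² = (0.124)² = 0.015376
Numerator = -0.15 − 0.0154 = -0.1654; denominator = 1 − 0.0154 = 0.9846
φ_{22} = -0.1654 / 0.9846 = -0.168

-0.168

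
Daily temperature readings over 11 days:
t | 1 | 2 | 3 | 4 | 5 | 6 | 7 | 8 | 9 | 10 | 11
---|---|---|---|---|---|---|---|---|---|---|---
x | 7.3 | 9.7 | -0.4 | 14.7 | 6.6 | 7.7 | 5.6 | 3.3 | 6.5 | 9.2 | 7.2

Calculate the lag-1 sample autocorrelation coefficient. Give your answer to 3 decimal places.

Mean x̄ = (7.3 + 9.7 − 0.4 + 14.7 + 6.6 + 7.7 + 5.6 + 3.3 + 6.5 + 9.2 + 7.2)/11 = 7.0364
Numerator Σ_{t=1}^{10}(x_t−x̄)(x_{t+1}−x̄) = -74.1177
Denominator Σ(x_t−x̄)² = 142.8455
r_1 = -74.1177 / 142.8455 = -0.519

-0.519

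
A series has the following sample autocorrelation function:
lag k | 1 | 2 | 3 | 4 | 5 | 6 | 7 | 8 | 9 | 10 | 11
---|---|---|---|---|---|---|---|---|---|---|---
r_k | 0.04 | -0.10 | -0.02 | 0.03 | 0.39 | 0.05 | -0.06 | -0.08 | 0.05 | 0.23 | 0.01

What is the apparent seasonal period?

5

The largest autocorrelation is r_5 = 0.39, with a weaker echo at lag 10 (0.23); the remaining lags stay at or below 0.05.
The dominant spike at lag 5 indicates a seasonal period of 5.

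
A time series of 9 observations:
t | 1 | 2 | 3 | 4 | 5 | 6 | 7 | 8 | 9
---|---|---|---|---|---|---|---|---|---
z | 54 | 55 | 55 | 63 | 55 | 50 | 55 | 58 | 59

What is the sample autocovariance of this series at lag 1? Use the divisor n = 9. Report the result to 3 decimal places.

0.556

Mean z̄ = (54 + 55 + 55 + 63 + 55 + 50 + 55 + 58 + 59)/9 = 56.0000
Σ_{t=1}^{8}(z_t−z̄)(z_{t+1}−z̄) = 5.0000
γ_1 = 5.0000 / 9 = 0.556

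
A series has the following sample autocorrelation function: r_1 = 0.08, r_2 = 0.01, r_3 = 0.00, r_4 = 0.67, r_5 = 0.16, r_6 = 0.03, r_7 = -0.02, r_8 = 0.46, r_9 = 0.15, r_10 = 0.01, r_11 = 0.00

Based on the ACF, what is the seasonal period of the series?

4

The largest autocorrelation is r_4 = 0.67, with a weaker echo at lag 8 (0.46); the remaining lags stay at or below 0.16.
The dominant spike at lag 4 indicates a seasonal period of 4.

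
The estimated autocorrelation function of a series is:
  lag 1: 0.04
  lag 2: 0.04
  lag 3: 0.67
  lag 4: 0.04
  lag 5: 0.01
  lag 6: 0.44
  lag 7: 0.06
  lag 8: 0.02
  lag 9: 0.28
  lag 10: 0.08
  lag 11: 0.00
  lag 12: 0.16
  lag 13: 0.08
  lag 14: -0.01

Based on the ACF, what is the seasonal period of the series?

3

The largest autocorrelation is r_3 = 0.67, with weaker echoes at lags 6 (0.44), 9 (0.28) and 12 (0.16); the remaining lags stay at or below 0.08.
The dominant spike at lag 3 indicates a seasonal period of 3.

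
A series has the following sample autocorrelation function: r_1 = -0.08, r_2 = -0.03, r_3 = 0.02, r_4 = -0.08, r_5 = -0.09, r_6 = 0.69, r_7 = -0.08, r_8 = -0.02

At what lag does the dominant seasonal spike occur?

The largest autocorrelation is r_6 = 0.69; the remaining lags stay at or below 0.02.
The dominant spike at lag 6 indicates a seasonal period of 6.

6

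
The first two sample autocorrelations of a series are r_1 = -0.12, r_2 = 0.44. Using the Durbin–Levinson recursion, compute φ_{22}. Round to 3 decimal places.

φ_{22} = (r_2 − r_1²) / (1 − r_1²)
r_1² = (-0.12)² = 0.0144
Numerator = 0.44 − 0.0144 = 0.4256; denominator = 1 − 0.0144 = 0.9856
φ_{22} = 0.4256 / 0.9856 = 0.432

0.432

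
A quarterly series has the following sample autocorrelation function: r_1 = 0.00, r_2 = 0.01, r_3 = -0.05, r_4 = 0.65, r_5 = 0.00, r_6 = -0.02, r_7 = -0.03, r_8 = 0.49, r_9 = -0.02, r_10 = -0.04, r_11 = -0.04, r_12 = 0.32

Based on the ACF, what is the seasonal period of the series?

4

The largest autocorrelation is r_4 = 0.65, with weaker echoes at lags 8 (0.49) and 12 (0.32); the remaining lags stay at or below 0.01.
The dominant spike at lag 4 indicates a seasonal period of 4.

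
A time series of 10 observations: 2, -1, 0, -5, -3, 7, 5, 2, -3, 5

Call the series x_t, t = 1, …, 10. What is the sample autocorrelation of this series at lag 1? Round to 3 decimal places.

0.094

Mean x̄ = (2 − 1 + 0 − 5 − 3 + 7 + 5 + 2 − 3 + 5)/10 = 0.9000
Numerator Σ_{t=1}^{9}(x_t−x̄)(x_{t+1}−x̄) = 13.3900
Denominator Σ(x_t−x̄)² = 142.9000
r_1 = 13.3900 / 142.9000 = 0.094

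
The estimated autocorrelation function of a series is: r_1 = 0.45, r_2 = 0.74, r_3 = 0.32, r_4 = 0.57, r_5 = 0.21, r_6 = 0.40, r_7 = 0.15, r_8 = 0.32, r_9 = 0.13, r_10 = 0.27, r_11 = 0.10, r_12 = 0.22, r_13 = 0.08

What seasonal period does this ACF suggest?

The largest autocorrelation is r_2 = 0.74, with a weaker echo at lag 4 (0.57); the remaining lags stay at or below 0.45.
The dominant spike at lag 2 indicates a seasonal period of 2.

2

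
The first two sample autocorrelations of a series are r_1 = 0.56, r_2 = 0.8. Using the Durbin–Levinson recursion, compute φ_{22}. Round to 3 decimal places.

0.709

φ_{22} = (r_2 − r_1²) / (1 − r_1²)
r_1² = (0.56)² = 0.3136
Numerator = 0.8 − 0.3136 = 0.4864; denominator = 1 − 0.3136 = 0.6864
φ_{22} = 0.4864 / 0.6864 = 0.709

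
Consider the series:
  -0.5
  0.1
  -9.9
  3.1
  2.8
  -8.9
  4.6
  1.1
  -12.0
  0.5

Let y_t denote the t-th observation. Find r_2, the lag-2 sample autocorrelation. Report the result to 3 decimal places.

-0.377

Mean ȳ = (-0.5 + 0.1 − 9.9 + 3.1 + 2.8 − 8.9 + 4.6 + 1.1 − 12.0 + 0.5)/10 = -1.9100
Numerator Σ_{t=1}^{8}(y_t−ȳ)(y_{t+2}−ȳ) = -122.6582
Denominator Σ(y_t−ȳ)² = 325.0690
r_2 = -122.6582 / 325.0690 = -0.377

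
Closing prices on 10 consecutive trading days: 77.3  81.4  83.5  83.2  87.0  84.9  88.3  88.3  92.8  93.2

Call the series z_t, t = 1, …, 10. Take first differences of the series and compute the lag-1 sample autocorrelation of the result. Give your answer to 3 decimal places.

First differences Δz: 4.1, 2.1, -0.3, 3.8, -2.1, 3.4, 0.0, 4.5, 0.4
Mean of differences = 1.7667
Numerator Σ(Δz_t−Δz̄)(Δz_{t+1}−Δz̄) = -29.7411
Denominator Σ(Δz_t−Δz̄)² = 44.0400
r_1(Δz) = -29.7411 / 44.0400 = -0.675

-0.675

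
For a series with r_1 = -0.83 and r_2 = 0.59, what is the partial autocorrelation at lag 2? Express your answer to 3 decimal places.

-0.318

φ_{22} = (r_2 − r_1²) / (1 − r_1²)
r_1² = (-0.83)² = 0.6889
Numerator = 0.59 − 0.6889 = -0.0989; denominator = 1 − 0.6889 = 0.3111
φ_{22} = -0.0989 / 0.3111 = -0.318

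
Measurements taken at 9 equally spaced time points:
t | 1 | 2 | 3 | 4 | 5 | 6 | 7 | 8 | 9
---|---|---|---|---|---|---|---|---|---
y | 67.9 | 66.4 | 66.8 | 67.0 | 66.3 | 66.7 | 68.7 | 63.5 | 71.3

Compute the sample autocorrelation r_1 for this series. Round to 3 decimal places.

Mean ȳ = (67.9 + 66.4 + 66.8 + 67.0 + 66.3 + 66.7 + 68.7 + 63.5 + 71.3)/9 = 67.1778
Numerator Σ_{t=1}^{8}(y_t−ȳ)(y_{t+1}−ȳ) = -21.1116
Denominator Σ(y_t−ȳ)² = 35.1356
r_1 = -21.1116 / 35.1356 = -0.601

-0.601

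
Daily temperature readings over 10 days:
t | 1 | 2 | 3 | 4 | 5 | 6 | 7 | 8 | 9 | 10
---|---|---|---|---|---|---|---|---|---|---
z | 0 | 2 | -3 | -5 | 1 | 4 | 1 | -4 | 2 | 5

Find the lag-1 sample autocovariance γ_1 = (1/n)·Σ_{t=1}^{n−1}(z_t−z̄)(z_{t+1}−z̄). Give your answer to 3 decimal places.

Mean z̄ = (0 + 2 − 3 − 5 + 1 + 4 + 1 − 4 + 2 + 5)/10 = 0.3000
Σ_{t=1}^{9}(z_t−z̄)(z_{t+1}−z̄) = 10.5100
γ_1 = 10.5100 / 10 = 1.051

1.051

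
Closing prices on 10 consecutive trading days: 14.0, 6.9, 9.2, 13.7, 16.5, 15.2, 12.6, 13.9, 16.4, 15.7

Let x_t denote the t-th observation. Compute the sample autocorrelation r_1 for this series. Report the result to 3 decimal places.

0.399

Mean x̄ = (14.0 + 6.9 + 9.2 + 13.7 + 16.5 + 15.2 + 12.6 + 13.9 + 16.4 + 15.7)/10 = 13.4100
Numerator Σ_{t=1}^{9}(x_t−x̄)(x_{t+1}−x̄) = 35.2379
Denominator Σ(x_t−x̄)² = 88.3690
r_1 = 35.2379 / 88.3690 = 0.399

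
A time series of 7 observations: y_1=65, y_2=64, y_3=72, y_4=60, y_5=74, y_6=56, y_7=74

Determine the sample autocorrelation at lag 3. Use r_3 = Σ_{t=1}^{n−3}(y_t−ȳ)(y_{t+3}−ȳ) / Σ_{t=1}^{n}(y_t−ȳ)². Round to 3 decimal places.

Mean ȳ = (65 + 64 + 72 + 60 + 74 + 56 + 74)/7 = 66.4286
Σ(y_t−ȳ)(y_{t+3}−ȳ) = (9.1837) + (-18.3878) + (-58.1020) + (-48.6735) = -115.9796
Denominator Σ(y_t−ȳ)² = 303.7143
r_3 = -115.9796 / 303.7143 = -0.382

-0.382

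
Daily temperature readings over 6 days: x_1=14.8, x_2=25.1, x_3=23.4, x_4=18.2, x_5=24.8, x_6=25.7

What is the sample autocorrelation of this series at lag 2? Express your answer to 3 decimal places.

-0.322

Mean x̄ = (14.8 + 25.1 + 23.4 + 18.2 + 24.8 + 25.7)/6 = 22.0000
Deviations from mean: -7.2000, 3.1000, 1.4000, -3.8000, 2.8000, 3.7000
Σ(x_t−x̄)(x_{t+2}−x̄) = (-10.0800) + (-11.7800) + (3.9200) + (-14.0600) = -32.0000
Denominator Σ(x_t−x̄)² = 99.3800
r_2 = -32.0000 / 99.3800 = -0.322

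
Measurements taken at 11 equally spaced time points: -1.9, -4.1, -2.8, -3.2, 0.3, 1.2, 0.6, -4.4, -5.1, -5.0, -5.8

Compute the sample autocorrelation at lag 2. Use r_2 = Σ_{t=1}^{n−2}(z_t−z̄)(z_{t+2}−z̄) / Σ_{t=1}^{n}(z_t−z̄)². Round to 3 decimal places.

0.086

Mean z̄ = (-1.9 − 4.1 − 2.8 − 3.2 + 0.3 + 1.2 + 0.6 − 4.4 − 5.1 − 5.0 − 5.8)/11 = -2.7455
Numerator Σ_{t=1}^{9}(z_t−z̄)(z_{t+2}−z̄) = 5.3159
Denominator Σ(z_t−z̄)² = 61.4873
r_2 = 5.3159 / 61.4873 = 0.086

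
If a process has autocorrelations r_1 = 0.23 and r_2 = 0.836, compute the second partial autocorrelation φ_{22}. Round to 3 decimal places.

0.827

φ_{22} = (r_2 − r_1²) / (1 − r_1²)
r_1² = (0.23)² = 0.0529
Numerator = 0.836 − 0.0529 = 0.7831; denominator = 1 − 0.0529 = 0.9471
φ_{22} = 0.7831 / 0.9471 = 0.827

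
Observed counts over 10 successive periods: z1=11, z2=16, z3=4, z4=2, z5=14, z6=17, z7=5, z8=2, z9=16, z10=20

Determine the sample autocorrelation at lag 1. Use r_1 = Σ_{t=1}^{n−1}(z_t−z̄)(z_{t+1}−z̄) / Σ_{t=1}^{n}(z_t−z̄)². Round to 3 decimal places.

Mean z̄ = (11 + 16 + 4 + 2 + 14 + 17 + 5 + 2 + 16 + 20)/10 = 10.7000
Numerator Σ_{t=1}^{9}(z_t−z̄)(z_{t+1}−z̄) = 33.3100
Denominator Σ(z_t−z̄)² = 422.1000
r_1 = 33.3100 / 422.1000 = 0.079

0.079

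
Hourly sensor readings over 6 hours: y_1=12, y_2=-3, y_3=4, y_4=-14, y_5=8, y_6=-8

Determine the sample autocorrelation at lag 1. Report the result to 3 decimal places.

-0.570

Mean ȳ = (12 − 3 + 4 − 14 + 8 − 8)/6 = -0.1667
Deviations from mean: 12.1667, -2.8333, 4.1667, -13.8333, 8.1667, -7.8333
Numerator Σ_{t=1}^{5}(y_t−ȳ)(y_{t+1}−ȳ) = -280.8611
Denominator Σ(y_t−ȳ)² = 492.8333
r_1 = -280.8611 / 492.8333 = -0.570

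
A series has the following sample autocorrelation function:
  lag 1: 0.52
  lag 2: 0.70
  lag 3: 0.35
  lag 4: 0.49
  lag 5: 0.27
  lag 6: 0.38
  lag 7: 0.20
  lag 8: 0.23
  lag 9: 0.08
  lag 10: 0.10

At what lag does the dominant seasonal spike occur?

The largest autocorrelation is r_2 = 0.70; the remaining lags stay at or below 0.52.
The dominant spike at lag 2 indicates a seasonal period of 2.

2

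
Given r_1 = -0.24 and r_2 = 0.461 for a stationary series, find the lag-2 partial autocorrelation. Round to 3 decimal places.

φ_{22} = (r_2 − r_1²) / (1 − r_1²)
r_1² = (-0.24)² = 0.0576
Numerator = 0.461 − 0.0576 = 0.4034; denominator = 1 − 0.0576 = 0.9424
φ_{22} = 0.4034 / 0.9424 = 0.428

0.428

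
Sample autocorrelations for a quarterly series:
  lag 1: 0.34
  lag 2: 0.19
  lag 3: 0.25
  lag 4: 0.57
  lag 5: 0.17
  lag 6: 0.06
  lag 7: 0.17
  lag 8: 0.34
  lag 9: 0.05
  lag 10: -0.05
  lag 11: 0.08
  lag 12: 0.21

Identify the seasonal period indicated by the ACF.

The largest autocorrelation is r_4 = 0.57; the remaining lags stay at or below 0.34. The elevated value at lag 1 (0.34), dropping to 0.19 at lag 2, reflects decaying short-term dependence rather than seasonality.
The dominant spike at lag 4 indicates a seasonal period of 4.

4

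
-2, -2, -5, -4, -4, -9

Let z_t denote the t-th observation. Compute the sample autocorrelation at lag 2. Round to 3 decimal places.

Mean z̄ = (-2 − 2 − 5 − 4 − 4 − 9)/6 = -4.3333
Deviations from mean: 2.3333, 2.3333, -0.6667, 0.3333, 0.3333, -4.6667
Σ(z_t−z̄)(z_{t+2}−z̄) = (-1.5556) + (0.7778) + (-0.2222) + (-1.5556) = -2.5556
Denominator Σ(z_t−z̄)² = 33.3333
r_2 = -2.5556 / 33.3333 = -0.077

-0.077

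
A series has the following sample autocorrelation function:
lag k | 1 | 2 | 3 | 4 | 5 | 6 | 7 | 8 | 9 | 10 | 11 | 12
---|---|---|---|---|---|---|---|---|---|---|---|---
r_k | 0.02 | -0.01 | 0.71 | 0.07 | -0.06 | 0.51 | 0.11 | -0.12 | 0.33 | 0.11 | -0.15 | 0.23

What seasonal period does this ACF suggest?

3

The largest autocorrelation is r_3 = 0.71, with weaker echoes at lags 6 (0.51), 9 (0.33) and 12 (0.23); the remaining lags stay at or below 0.11.
The dominant spike at lag 3 indicates a seasonal period of 3.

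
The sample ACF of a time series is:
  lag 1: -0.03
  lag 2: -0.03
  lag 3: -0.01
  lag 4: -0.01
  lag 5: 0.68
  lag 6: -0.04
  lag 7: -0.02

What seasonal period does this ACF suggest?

The largest autocorrelation is r_5 = 0.68; the remaining lags stay at or below -0.01.
The dominant spike at lag 5 indicates a seasonal period of 5.

5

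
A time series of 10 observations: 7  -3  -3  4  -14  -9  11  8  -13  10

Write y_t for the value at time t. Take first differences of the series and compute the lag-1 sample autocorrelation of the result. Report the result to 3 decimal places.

-0.316

First differences Δy: -10, 0, 7, -18, 5, 20, -3, -21, 23
Mean of differences = 0.3333
Numerator Σ(Δy_t−Δȳ)(Δy_{t+1}−Δȳ) = -592.7778
Denominator Σ(Δy_t−Δȳ)² = 1876.0000
r_1(Δy) = -592.7778 / 1876.0000 = -0.316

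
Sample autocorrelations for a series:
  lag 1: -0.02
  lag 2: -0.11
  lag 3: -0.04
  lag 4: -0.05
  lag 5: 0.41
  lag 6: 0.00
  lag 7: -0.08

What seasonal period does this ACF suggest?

5

The largest autocorrelation is r_5 = 0.41; the remaining lags stay at or below 0.00.
The dominant spike at lag 5 indicates a seasonal period of 5.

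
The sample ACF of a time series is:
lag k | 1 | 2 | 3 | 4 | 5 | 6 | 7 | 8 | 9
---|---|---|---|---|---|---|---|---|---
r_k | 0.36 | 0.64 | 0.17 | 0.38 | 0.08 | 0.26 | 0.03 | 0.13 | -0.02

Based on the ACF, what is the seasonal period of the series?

2

The largest autocorrelation is r_2 = 0.64, with a weaker echo at lag 4 (0.38); the remaining lags stay at or below 0.36.
The dominant spike at lag 2 indicates a seasonal period of 2.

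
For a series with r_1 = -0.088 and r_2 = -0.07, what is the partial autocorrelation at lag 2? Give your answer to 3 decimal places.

-0.078

φ_{22} = (r_2 − r_1²) / (1 − r_1²)
r_1² = (-0.088)² = 0.007744
Numerator = -0.07 − 0.0077 = -0.0777; denominator = 1 − 0.0077 = 0.9923
φ_{22} = -0.0777 / 0.9923 = -0.078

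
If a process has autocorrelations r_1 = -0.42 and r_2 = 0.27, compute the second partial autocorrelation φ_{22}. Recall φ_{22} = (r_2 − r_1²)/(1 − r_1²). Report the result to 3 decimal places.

φ_{22} = (r_2 − r_1²) / (1 − r_1²)
r_1² = (-0.42)² = 0.1764
Numerator = 0.27 − 0.1764 = 0.0936; denominator = 1 − 0.1764 = 0.8236
φ_{22} = 0.0936 / 0.8236 = 0.114

0.114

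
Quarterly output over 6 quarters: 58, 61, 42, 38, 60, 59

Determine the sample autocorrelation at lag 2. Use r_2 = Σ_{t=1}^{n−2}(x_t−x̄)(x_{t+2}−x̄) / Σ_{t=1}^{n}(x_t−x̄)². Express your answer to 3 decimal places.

-0.658

Mean x̄ = (58 + 61 + 42 + 38 + 60 + 59)/6 = 53.0000
Deviations from mean: 5.0000, 8.0000, -11.0000, -15.0000, 7.0000, 6.0000
Numerator Σ_{t=1}^{4}(x_t−x̄)(x_{t+2}−x̄) = -342.0000
Denominator Σ(x_t−x̄)² = 520.0000
r_2 = -342.0000 / 520.0000 = -0.658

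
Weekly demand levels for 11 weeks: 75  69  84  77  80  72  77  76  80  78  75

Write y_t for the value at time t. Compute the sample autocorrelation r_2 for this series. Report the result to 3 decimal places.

0.044

Mean ȳ = (75 + 69 + 84 + 77 + 80 + 72 + 77 + 76 + 80 + 78 + 75)/11 = 76.6364
Numerator Σ_{t=1}^{9}(y_t−ȳ)(y_{t+2}−ȳ) = 7.2810
Denominator Σ(y_t−ȳ)² = 164.5455
r_2 = 7.2810 / 164.5455 = 0.044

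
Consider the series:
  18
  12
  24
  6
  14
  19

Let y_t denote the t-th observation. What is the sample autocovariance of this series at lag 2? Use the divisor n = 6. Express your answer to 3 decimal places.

Mean ȳ = (18 + 12 + 24 + 6 + 14 + 19)/6 = 15.5000
Deviations: 2.5000, -3.5000, 8.5000, -9.5000, -1.5000, 3.5000
Σ_{t=1}^{4}(y_t−ȳ)(y_{t+2}−ȳ) = 8.5000
γ_2 = 8.5000 / 6 = 1.417

1.417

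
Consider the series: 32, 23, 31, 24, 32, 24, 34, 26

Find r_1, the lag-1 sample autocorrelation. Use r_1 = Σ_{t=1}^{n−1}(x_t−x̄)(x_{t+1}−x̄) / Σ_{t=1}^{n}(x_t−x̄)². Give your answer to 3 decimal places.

Mean x̄ = (32 + 23 + 31 + 24 + 32 + 24 + 34 + 26)/8 = 28.2500
Deviations from mean: 3.7500, -5.2500, 2.7500, -4.2500, 3.7500, -4.2500, 5.7500, -2.2500
Numerator Σ_{t=1}^{7}(x_t−x̄)(x_{t+1}−x̄) = -115.0625
Denominator Σ(x_t−x̄)² = 137.5000
r_1 = -115.0625 / 137.5000 = -0.837

-0.837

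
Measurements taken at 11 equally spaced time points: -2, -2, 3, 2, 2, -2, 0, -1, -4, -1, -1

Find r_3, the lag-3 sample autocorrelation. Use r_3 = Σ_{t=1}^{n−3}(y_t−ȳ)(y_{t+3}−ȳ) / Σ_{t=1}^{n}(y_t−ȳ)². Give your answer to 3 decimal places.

Mean ȳ = (-2 − 2 + 3 + 2 + 2 − 2 + 0 − 1 − 4 − 1 − 1)/11 = -0.5455
Numerator Σ_{t=1}^{8}(y_t−ȳ)(y_{t+3}−ȳ) = -7.3471
Denominator Σ(y_t−ȳ)² = 44.7273
r_3 = -7.3471 / 44.7273 = -0.164

-0.164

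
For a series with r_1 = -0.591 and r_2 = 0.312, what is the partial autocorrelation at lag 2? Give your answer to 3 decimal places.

φ_{22} = (r_2 − r_1²) / (1 − r_1²)
r_1² = (-0.591)² = 0.349281
Numerator = 0.312 − 0.3493 = -0.0373; denominator = 1 − 0.3493 = 0.6507
φ_{22} = -0.0373 / 0.6507 = -0.057

-0.057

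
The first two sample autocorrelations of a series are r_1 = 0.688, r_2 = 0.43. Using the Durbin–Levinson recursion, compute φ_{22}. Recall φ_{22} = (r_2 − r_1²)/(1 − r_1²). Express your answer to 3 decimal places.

φ_{22} = (r_2 − r_1²) / (1 − r_1²)
r_1² = (0.688)² = 0.473344
Numerator = 0.43 − 0.4733 = -0.0433; denominator = 1 − 0.4733 = 0.5267
φ_{22} = -0.0433 / 0.5267 = -0.082

-0.082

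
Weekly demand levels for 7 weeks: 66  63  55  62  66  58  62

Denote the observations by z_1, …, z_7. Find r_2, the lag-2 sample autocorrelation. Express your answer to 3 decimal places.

-0.585

Mean z̄ = (66 + 63 + 55 + 62 + 66 + 58 + 62)/7 = 61.7143
Deviations from mean: 4.2857, 1.2857, -6.7143, 0.2857, 4.2857, -3.7143, 0.2857
Numerator Σ_{t=1}^{5}(z_t−z̄)(z_{t+2}−z̄) = -57.0204
Denominator Σ(z_t−z̄)² = 97.4286
r_2 = -57.0204 / 97.4286 = -0.585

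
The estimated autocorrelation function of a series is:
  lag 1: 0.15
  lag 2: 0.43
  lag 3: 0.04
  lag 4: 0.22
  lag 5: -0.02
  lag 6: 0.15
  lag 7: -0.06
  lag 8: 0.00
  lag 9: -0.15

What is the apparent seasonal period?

2

The largest autocorrelation is r_2 = 0.43, with a weaker echo at lag 4 (0.22); the remaining lags stay at or below 0.15.
The dominant spike at lag 2 indicates a seasonal period of 2.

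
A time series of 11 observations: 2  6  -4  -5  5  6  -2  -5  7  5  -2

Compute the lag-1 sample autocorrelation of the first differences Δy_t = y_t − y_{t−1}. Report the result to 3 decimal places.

First differences Δy: 4, -10, -1, 10, 1, -8, -3, 12, -2, -7
Mean of differences = -0.4000
Numerator Σ(Δy_t−Δȳ)(Δy_{t+1}−Δȳ) = -60.5600
Denominator Σ(Δy_t−Δȳ)² = 486.4000
r_1(Δy) = -60.5600 / 486.4000 = -0.125

-0.125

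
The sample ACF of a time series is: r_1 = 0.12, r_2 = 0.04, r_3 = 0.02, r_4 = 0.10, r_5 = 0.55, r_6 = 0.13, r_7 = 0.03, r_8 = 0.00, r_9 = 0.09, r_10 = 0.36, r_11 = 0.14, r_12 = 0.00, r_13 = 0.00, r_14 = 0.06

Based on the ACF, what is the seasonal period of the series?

5

The largest autocorrelation is r_5 = 0.55, with a weaker echo at lag 10 (0.36); the remaining lags stay at or below 0.14.
The dominant spike at lag 5 indicates a seasonal period of 5.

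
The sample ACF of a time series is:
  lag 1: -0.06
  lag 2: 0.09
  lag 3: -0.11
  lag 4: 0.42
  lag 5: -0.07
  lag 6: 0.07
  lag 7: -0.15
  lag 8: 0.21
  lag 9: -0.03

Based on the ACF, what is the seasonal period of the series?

The largest autocorrelation is r_4 = 0.42, with a weaker echo at lag 8 (0.21); the remaining lags stay at or below 0.09.
The dominant spike at lag 4 indicates a seasonal period of 4.

4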